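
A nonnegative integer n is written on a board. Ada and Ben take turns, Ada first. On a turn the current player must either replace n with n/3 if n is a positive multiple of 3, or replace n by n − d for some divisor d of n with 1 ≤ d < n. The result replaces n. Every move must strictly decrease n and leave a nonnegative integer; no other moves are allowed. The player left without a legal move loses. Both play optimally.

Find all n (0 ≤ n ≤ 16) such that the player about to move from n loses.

0, 1, 4, 7, 9, 11, 13, 15

Classify positions by backward induction: terminal positions (no move available) are L. From any other position, the mover wins iff some move reaches an L.
n=0: no move → L
n=1: no move → L
n=2: reaches L-position 1 → W
n=3: reaches L-position 1 → W
n=4: only reaches 2(W), 3(W), all W → L
n=5: reaches L-position 4 → W
n=6: reaches L-position 4 → W
n=7: only reaches 6(W), which is W → L
n=8: reaches L-position 4 → W
n=9: only reaches 3(W), 6(W), 8(W), all W → L
n=10: reaches L-position 9 → W
n=11: only reaches 10(W), which is W → L
n=12: reaches L-position 4 → W
n=13: only reaches 12(W), which is W → L
n=14: reaches L-position 7 → W
n=15: only reaches 5(W), 10(W), 12(W), 14(W), all W → L
n=16: reaches L-position 15 → W
The losing starting values of n are exactly the entries labelled L in this table (8 of them).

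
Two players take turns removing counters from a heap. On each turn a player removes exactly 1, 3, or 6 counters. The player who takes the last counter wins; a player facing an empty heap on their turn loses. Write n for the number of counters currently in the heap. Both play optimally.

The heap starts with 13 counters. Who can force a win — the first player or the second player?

The second player wins.

Use the standard recursion: the mover loses at a terminal position; elsewhere, the mover wins exactly when some move hands the opponent an L position.
n=0: no move → L
n=1: W (go to 0, an L position)
n=2: L (sole option 1(W) is W)
n=3: W (go to 2, an L position)
n=4: L (options 3(W), 1(W) are all W)
n=5: W (go to 4, an L position)
n=6: W (go to 0, an L position)
n=7: W (go to 4, an L position)
n=8: W (go to 2, an L position)
n=9: L (options 8(W), 6(W), 3(W) are all W)
n=10: W (go to 9, an L position)
n=11: L (options 10(W), 8(W), 5(W) are all W)
n=12: W (go to 11, an L position)
n=13: L (options 12(W), 10(W), 7(W) are all W)
The starting position 13 is L: whatever the player to move does, the opponent receives a W position.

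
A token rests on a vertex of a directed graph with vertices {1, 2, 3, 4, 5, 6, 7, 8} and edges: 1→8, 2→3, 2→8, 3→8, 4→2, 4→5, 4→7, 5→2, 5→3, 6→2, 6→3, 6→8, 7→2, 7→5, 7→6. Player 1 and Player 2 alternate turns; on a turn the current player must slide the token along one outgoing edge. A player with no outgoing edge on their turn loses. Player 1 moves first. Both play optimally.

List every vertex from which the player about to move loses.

Use the standard recursion: the mover loses at a terminal position; elsewhere, the mover wins exactly when some move hands the opponent an L position.
Every edge goes from a vertex to one that appears earlier in the order 8, 3, 2, 6, 1, 5, 7, 4, so processing vertices in that order labels each vertex after all of its successors.
8: no outgoing edge → L
3: →8(L), so W
2: →8(L), so W
6: →8(L), so W
1: →8(L), so W
5: →2(W), 3(W) — all W, so L
7: →5(L), so W
4: →5(L), so W
Reading off the rows marked L gives the requested list; there are 2 such vertices.

5, 8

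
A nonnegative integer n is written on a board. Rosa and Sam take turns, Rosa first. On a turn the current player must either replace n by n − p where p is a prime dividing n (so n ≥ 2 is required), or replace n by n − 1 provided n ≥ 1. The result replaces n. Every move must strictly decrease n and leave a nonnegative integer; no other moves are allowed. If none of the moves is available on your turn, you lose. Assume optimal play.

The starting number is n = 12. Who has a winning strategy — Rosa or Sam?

Build the W/L table. Terminal = L. A non-terminal position is W if it has a move to some L; otherwise it is L.
n=0: no move → L
n=1: →0(L), so W
n=2: →0(L), so W
n=3: →0(L), so W
n=4: →2(W), 3(W) — all W, so L
n=5: →0(L), so W
n=6: →4(L), so W
n=7: →0(L), so W
n=8: →6(W), 7(W) — all W, so L
n=9: →8(L), so W
n=10: →8(L), so W
n=11: →0(L), so W
n=12: →9(W), 10(W), 11(W) — all W, so L
Every move from 12 reaches a W position, so the mover loses.

Sam wins.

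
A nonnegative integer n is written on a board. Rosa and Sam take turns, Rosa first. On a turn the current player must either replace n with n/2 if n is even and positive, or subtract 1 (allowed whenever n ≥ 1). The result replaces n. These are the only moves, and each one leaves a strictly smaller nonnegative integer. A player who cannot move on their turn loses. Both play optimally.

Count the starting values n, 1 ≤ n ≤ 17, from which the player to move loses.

Work bottom-up. With no move the player to move loses. Otherwise the position is W if at least one move leads to an L position for the opponent, and L if every move leads to a W.
n=0: no move → L
n=1: can move to 0, which is L ⇒ W
n=2: the only move is to 1(W), a W ⇒ L
n=3: can move to 2, which is L ⇒ W
n=4: can move to 2, which is L ⇒ W
n=5: the only move is to 4(W), a W ⇒ L
n=6: can move to 5, which is L ⇒ W
n=7: the only move is to 6(W), a W ⇒ L
n=8: can move to 7, which is L ⇒ W
n=9: the only move is to 8(W), a W ⇒ L
n=10: can move to 5, which is L ⇒ W
n=11: the only move is to 10(W), a W ⇒ L
n=12: can move to 11, which is L ⇒ W
n=13: the only move is to 12(W), a W ⇒ L
n=14: can move to 7, which is L ⇒ W
n=15: the only move is to 14(W), a W ⇒ L
n=16: can move to 15, which is L ⇒ W
n=17: the only move is to 16(W), a W ⇒ L
L entries with 1 ≤ n ≤ 17 (n=0 is outside the asked range and is not counted): n = 2, 5, 7, 9, 11, 13, 15, 17; that makes 8.

8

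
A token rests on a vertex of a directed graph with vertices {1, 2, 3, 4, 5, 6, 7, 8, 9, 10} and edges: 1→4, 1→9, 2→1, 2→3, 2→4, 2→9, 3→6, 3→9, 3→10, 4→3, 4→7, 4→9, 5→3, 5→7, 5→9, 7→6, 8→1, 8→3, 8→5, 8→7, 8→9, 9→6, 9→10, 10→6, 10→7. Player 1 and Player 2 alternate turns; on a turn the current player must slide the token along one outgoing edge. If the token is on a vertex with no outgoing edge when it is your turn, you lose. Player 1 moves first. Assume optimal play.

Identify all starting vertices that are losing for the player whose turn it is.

Label each position W (a win for the player to move) or L (a loss). A position with no legal move is L; any other position is W exactly when some move reaches an L, and L when every move reaches a W.
Every edge goes from a vertex to one that appears earlier in the order 6, 7, 10, 9, 3, 4, 1, 5, 8, 2, so processing vertices in that order labels each vertex after all of its successors.
6: no outgoing edge → L
7: can move to 6, which is L ⇒ W
10: can move to 6, which is L ⇒ W
9: can move to 6, which is L ⇒ W
3: can move to 6, which is L ⇒ W
4: moves to 3(W), 9(W), 7(W); every one is W ⇒ L
1: can move to 4, which is L ⇒ W
5: moves to 3(W), 9(W), 7(W); every one is W ⇒ L
8: can move to 5, which is L ⇒ W
2: can move to 4, which is L ⇒ W
Reading off the rows marked L gives the requested list; there are 3 such vertices.

4, 5, 6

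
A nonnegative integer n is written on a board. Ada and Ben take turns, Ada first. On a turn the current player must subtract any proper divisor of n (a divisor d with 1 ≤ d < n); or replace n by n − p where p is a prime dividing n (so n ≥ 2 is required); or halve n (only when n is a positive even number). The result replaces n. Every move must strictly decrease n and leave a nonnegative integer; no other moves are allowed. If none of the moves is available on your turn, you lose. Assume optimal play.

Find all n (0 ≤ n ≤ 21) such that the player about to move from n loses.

Build the W/L table. Terminal = L. A non-terminal position is W if it has a move to some L; otherwise it is L.
n=0: no move → L
n=1: no move → L
n=2: →0(L), so W
n=3: →0(L), so W
n=4: →2(W), 3(W) — all W, so L
n=5: →0(L), so W
n=6: →4(L), so W
n=7: →0(L), so W
n=8: →4(L), so W
n=9: →6(W), 8(W) — all W, so L
n=10: →9(L), so W
n=11: →0(L), so W
n=12: →9(L), so W
n=13: →0(L), so W
n=14: →7(W), 12(W), 13(W) — all W, so L
n=15: →14(L), so W
n=16: →14(L), so W
n=17: →0(L), so W
n=18: →9(L), so W
n=19: →0(L), so W
n=20: →10(W), 15(W), 16(W), 18(W), 19(W) — all W, so L
n=21: →14(L), so W
Reading off the rows marked L gives the requested list; there are 6 such values of n.

0, 1, 4, 9, 14, 20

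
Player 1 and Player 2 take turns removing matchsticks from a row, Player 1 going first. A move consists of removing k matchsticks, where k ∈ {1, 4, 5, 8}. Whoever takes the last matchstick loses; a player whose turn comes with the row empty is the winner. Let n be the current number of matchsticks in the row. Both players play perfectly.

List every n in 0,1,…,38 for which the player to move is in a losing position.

Use the standard recursion: the mover wins at a terminal position; elsewhere, the mover wins exactly when some move hands the opponent an L position.
n=0: no move; the opponent has just taken the last matchstick and therefore loses → W
n=1: L (sole option 0(W) is W)
n=2: W (go to 1, an L position)
n=3: L (sole option 2(W) is W)
n=4: W (go to 3, an L position)
n=5: W (go to 1, an L position)
n=6: W (go to 1, an L position)
n=7: W (go to 3, an L position)
n=8: W (go to 3, an L position)
n=9: W (go to 1, an L position)
n=10: L (options 9(W), 6(W), 5(W), 2(W) are all W)
n=11: W (go to 10, an L position)
n=12: L (options 11(W), 8(W), 7(W), 4(W) are all W)
n=13: W (go to 12, an L position)
n=14: W (go to 10, an L position)
n=15: W (go to 10, an L position)
n=16: W (go to 12, an L position)
n=17: W (go to 12, an L position)
n=18: W (go to 10, an L position)
n=19: L (options 18(W), 15(W), 14(W), 11(W) are all W)
n=20: W (go to 19, an L position)
n=21: L (options 20(W), 17(W), 16(W), 13(W) are all W)
n=22: W (go to 21, an L position)
n=23: W (go to 19, an L position)
n=24: W (go to 19, an L position)
n=25: W (go to 21, an L position)
n=26: W (go to 21, an L position)
n=27: W (go to 19, an L position)
n=28: L (options 27(W), 24(W), 23(W), 20(W) are all W)
n=29: W (go to 28, an L position)
n=30: L (options 29(W), 26(W), 25(W), 22(W) are all W)
n=31: W (go to 30, an L position)
n=32: W (go to 28, an L position)
n=33: W (go to 28, an L position)
n=34: W (go to 30, an L position)
n=35: W (go to 30, an L position)
n=36: W (go to 28, an L position)
n=37: L (options 36(W), 33(W), 32(W), 29(W) are all W)
n=38: W (go to 37, an L position)
Reading off the rows marked L gives the requested list; there are 9 such values of n.

1, 3, 10, 12, 19, 21, 28, 30, 37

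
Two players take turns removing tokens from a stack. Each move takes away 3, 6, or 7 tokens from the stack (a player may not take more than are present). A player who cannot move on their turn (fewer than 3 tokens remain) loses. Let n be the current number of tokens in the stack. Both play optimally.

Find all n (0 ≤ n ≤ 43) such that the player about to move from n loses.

Use the standard recursion: the mover loses at a terminal position; elsewhere, the mover wins exactly when some move hands the opponent an L position.
n=0: no move → L
n=1: no move → L
n=2: no move → L
n=3: can move to 0, which is L ⇒ W
n=4: can move to 1, which is L ⇒ W
n=5: can move to 2, which is L ⇒ W
n=6: can move to 0, which is L ⇒ W
n=7: can move to 1, which is L ⇒ W
n=8: can move to 2, which is L ⇒ W
n=9: can move to 2, which is L ⇒ W
n=10: moves to 7(W), 4(W), 3(W); every one is W ⇒ L
n=11: moves to 8(W), 5(W), 4(W); every one is W ⇒ L
n=12: moves to 9(W), 6(W), 5(W); every one is W ⇒ L
n=13: can move to 10, which is L ⇒ W
n=14: can move to 11, which is L ⇒ W
n=15: can move to 12, which is L ⇒ W
n=16: can move to 10, which is L ⇒ W
n=17: can move to 11, which is L ⇒ W
n=18: can move to 12, which is L ⇒ W
n=19: can move to 12, which is L ⇒ W
n=20: moves to 17(W), 14(W), 13(W); every one is W ⇒ L
n=21: moves to 18(W), 15(W), 14(W); every one is W ⇒ L
n=22: moves to 19(W), 16(W), 15(W); every one is W ⇒ L
n=23: can move to 20, which is L ⇒ W
n=24: can move to 21, which is L ⇒ W
n=25: can move to 22, which is L ⇒ W
n=26: can move to 20, which is L ⇒ W
n=27: can move to 21, which is L ⇒ W
n=28: can move to 22, which is L ⇒ W
n=29: can move to 22, which is L ⇒ W
n=30: moves to 27(W), 24(W), 23(W); every one is W ⇒ L
n=31: moves to 28(W), 25(W), 24(W); every one is W ⇒ L
n=32: moves to 29(W), 26(W), 25(W); every one is W ⇒ L
n=33: can move to 30, which is L ⇒ W
n=34: can move to 31, which is L ⇒ W
n=35: can move to 32, which is L ⇒ W
n=36: can move to 30, which is L ⇒ W
n=37: can move to 31, which is L ⇒ W
n=38: can move to 32, which is L ⇒ W
n=39: can move to 32, which is L ⇒ W
n=40: moves to 37(W), 34(W), 33(W); every one is W ⇒ L
n=41: moves to 38(W), 35(W), 34(W); every one is W ⇒ L
n=42: moves to 39(W), 36(W), 35(W); every one is W ⇒ L
n=43: can move to 40, which is L ⇒ W
The losing starting values of n are exactly the entries labelled L in this table (15 of them).

0, 1, 2, 10, 11, 12, 20, 21, 22, 30, 31, 32, 40, 41, 42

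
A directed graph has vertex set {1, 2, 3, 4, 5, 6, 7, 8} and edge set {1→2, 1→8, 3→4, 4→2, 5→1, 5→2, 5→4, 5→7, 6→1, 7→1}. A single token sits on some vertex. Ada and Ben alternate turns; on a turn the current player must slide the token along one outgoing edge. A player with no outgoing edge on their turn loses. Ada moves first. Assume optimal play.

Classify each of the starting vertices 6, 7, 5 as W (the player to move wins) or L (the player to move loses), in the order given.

Build the W/L table. Terminal = L. A non-terminal position is W if it has a move to some L; otherwise it is L.
Every edge goes from a vertex to one that appears earlier in the order 2, 8, 1, 7, 4, 5, 6, 3, so processing vertices in that order labels each vertex after all of its successors.
2: no outgoing edge → L
8: no outgoing edge → L
1: reaches L-position 8 → W
7: only reaches 1(W), which is W → L
4: reaches L-position 2 → W
5: reaches L-position 7 → W
6: only reaches 1(W), which is W → L
3: only reaches 4(W), which is W → L

6: L, 7: L, 5: W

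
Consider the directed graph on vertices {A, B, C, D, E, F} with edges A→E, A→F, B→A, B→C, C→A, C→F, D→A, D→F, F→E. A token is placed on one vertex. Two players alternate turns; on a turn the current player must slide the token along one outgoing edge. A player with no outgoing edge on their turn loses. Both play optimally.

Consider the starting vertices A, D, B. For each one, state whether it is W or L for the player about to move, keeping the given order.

Positions with no move are L. A position that does have a move is losing for the player to move precisely when every available move leads to a winning position for the opponent. Fill in the labels:
Every edge goes from a vertex to one that appears earlier in the order E, F, A, C, D, B, so processing vertices in that order labels each vertex after all of its successors.
E: no outgoing edge → L
F: can move to E, which is L ⇒ W
A: can move to E, which is L ⇒ W
C: moves to A(W), F(W); every one is W ⇒ L
D: moves to A(W), F(W); every one is W ⇒ L
B: can move to C, which is L ⇒ W

A: W, D: L, B: W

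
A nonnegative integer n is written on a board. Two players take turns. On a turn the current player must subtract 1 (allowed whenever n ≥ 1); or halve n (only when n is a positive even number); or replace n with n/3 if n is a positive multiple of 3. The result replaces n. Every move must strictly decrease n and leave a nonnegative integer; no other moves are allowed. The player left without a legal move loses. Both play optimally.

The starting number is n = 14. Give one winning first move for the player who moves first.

Move to 7.

Classify positions by backward induction: terminal positions (no move available) are L. From any other position, the mover wins iff some move reaches an L.
n=0: no move → L
n=1: →0(L), so W
n=2: →1(W) only, which is W, so L
n=3: →2(L), so W
n=4: →2(L), so W
n=5: →4(W) only, which is W, so L
n=6: →2(L), so W
n=7: →6(W) only, which is W, so L
n=8: →7(L), so W
n=9: →3(W), 8(W) — all W, so L
n=10: →5(L), so W
n=11: →10(W) only, which is W, so L
n=12: →11(L), so W
n=13: →12(W) only, which is W, so L
n=14: →7(L), so W
From 14, the L positions reachable in one move are: 7, 13. Any move reaching one of these is winning.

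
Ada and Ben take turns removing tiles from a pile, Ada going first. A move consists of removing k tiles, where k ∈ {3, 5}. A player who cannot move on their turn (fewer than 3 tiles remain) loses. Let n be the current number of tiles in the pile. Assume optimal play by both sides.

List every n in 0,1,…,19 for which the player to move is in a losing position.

0, 1, 2, 8, 9, 10, 16, 17, 18

Label each position W (a win for the player to move) or L (a loss). A position with no legal move is L; any other position is W exactly when some move reaches an L, and L when every move reaches a W.
n=0: no move → L
n=1: no move → L
n=2: no move → L
n=3: can move to 0, which is L ⇒ W
n=4: can move to 1, which is L ⇒ W
n=5: can move to 2, which is L ⇒ W
n=6: can move to 1, which is L ⇒ W
n=7: can move to 2, which is L ⇒ W
n=8: moves to 5(W), 3(W); every one is W ⇒ L
n=9: moves to 6(W), 4(W); every one is W ⇒ L
n=10: moves to 7(W), 5(W); every one is W ⇒ L
n=11: can move to 8, which is L ⇒ W
n=12: can move to 9, which is L ⇒ W
n=13: can move to 10, which is L ⇒ W
n=14: can move to 9, which is L ⇒ W
n=15: can move to 10, which is L ⇒ W
n=16: moves to 13(W), 11(W); every one is W ⇒ L
n=17: moves to 14(W), 12(W); every one is W ⇒ L
n=18: moves to 15(W), 13(W); every one is W ⇒ L
n=19: can move to 16, which is L ⇒ W
The losing starting values of n are exactly the entries labelled L in this table (9 of them).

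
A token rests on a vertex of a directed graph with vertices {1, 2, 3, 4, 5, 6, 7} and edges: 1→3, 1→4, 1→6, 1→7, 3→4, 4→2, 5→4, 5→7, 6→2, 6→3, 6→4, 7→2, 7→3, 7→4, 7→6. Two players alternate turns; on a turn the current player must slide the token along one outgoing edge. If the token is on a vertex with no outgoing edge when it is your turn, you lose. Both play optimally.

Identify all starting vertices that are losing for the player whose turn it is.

Classify positions by backward induction: terminal positions (no move available) are L. From any other position, the mover wins iff some move reaches an L.
Every edge goes from a vertex to one that appears earlier in the order 2, 4, 3, 6, 7, 5, 1, so processing vertices in that order labels each vertex after all of its successors.
2: no outgoing edge → L
4: reaches L-position 2 → W
3: only reaches 4(W), which is W → L
6: reaches L-position 3 → W
7: reaches L-position 3 → W
5: only reaches 7(W), 4(W), all W → L
1: reaches L-position 3 → W
The losing starting vertices are exactly the entries labelled L in this table (3 of them).

2, 3, 5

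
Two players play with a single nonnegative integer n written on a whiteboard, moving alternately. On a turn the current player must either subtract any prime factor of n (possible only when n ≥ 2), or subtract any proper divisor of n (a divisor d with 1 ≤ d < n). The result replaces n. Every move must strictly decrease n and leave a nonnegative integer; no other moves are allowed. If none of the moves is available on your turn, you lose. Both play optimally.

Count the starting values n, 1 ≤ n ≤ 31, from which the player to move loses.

6

Work bottom-up. With no move the player to move loses. Otherwise the position is W if at least one move leads to an L position for the opponent, and L if every move leads to a W.
n=0: no move → L
n=1: no move → L
n=2: →0(L), so W
n=3: →0(L), so W
n=4: →2(W), 3(W) — all W, so L
n=5: →0(L), so W
n=6: →4(L), so W
n=7: →0(L), so W
n=8: →4(L), so W
n=9: →6(W), 8(W) — all W, so L
n=10: →9(L), so W
n=11: →0(L), so W
n=12: →9(L), so W
n=13: →0(L), so W
n=14: →7(W), 12(W), 13(W) — all W, so L
n=15: →14(L), so W
n=16: →14(L), so W
n=17: →0(L), so W
n=18: →9(L), so W
n=19: →0(L), so W
n=20: →10(W), 15(W), 16(W), 18(W), 19(W) — all W, so L
n=21: →14(L), so W
n=22: →20(L), so W
n=23: →0(L), so W
n=24: →20(L), so W
n=25: →20(L), so W
n=26: →13(W), 24(W), 25(W) — all W, so L
n=27: →26(L), so W
n=28: →14(L), so W
n=29: →0(L), so W
n=30: →20(L), so W
n=31: →0(L), so W
L entries with 1 ≤ n ≤ 31 (n=0 is outside the asked range and is not counted): n = 1, 4, 9, 14, 20, 26; that makes 6.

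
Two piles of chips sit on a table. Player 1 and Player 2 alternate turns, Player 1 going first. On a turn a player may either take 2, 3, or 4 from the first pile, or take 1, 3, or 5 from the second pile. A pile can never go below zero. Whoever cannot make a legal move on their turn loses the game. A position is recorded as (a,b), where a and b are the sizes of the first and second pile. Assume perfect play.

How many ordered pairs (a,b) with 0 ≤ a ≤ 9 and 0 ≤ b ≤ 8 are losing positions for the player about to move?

Classify positions by backward induction: terminal positions (no move available) are L. From any other position, the mover wins iff some move reaches an L.
Every move lowers a or b (never raises either), so fill the grid row by row in increasing a, and left to right within a row: each cell's successors are then already labelled.
      b=0  b=1  b=2  b=3  b=4  b=5  b=6  b=7  b=8
a=0:    L    W    L    W    L    W    L    W    L
a=1:    L    W    L    W    L    W    L    W    L
a=2:    W    L    W    L    W    L    W    L    W
a=3:    W    L    W    L    W    L    W    L    W
a=4:    W    W    W    W    W    W    W    W    W
a=5:    W    W    W    W    W    W    W    W    W
a=6:    L    W    L    W    L    W    L    W    L
a=7:    L    W    L    W    L    W    L    W    L
a=8:    W    L    W    L    W    L    W    L    W
a=9:    W    L    W    L    W    L    W    L    W
Cells with no legal move (terminal, hence L): (0,0), (1,0).
The remaining L cells, each justified by listing all of its moves:
(0,2): →(0,1)(W) only, which is W, so L
(0,4): →(0,3)(W), (0,1)(W) — all W, so L
(0,6): →(0,5)(W), (0,3)(W), (0,1)(W) — all W, so L
(0,8): →(0,7)(W), (0,5)(W), (0,3)(W) — all W, so L
(1,2): →(1,1)(W) only, which is W, so L
(1,4): →(1,3)(W), (1,1)(W) — all W, so L
(1,6): →(1,5)(W), (1,3)(W), (1,1)(W) — all W, so L
(1,8): →(1,7)(W), (1,5)(W), (1,3)(W) — all W, so L
(2,1): →(0,1)(W), (2,0)(W) — all W, so L
(2,3): →(0,3)(W), (2,2)(W), (2,0)(W) — all W, so L
(2,5): →(0,5)(W), (2,4)(W), (2,2)(W), (2,0)(W) — all W, so L
(2,7): →(0,7)(W), (2,6)(W), (2,4)(W), (2,2)(W) — all W, so L
(3,1): →(1,1)(W), (0,1)(W), (3,0)(W) — all W, so L
(3,3): →(1,3)(W), (0,3)(W), (3,2)(W), (3,0)(W) — all W, so L
(3,5): →(1,5)(W), (0,5)(W), (3,4)(W), (3,2)(W), (3,0)(W) — all W, so L
(3,7): →(1,7)(W), (0,7)(W), (3,6)(W), (3,4)(W), (3,2)(W) — all W, so L
(6,0): →(4,0)(W), (3,0)(W), (2,0)(W) — all W, so L
(6,2): →(4,2)(W), (3,2)(W), (2,2)(W), (6,1)(W) — all W, so L
(6,4): →(4,4)(W), (3,4)(W), (2,4)(W), (6,3)(W), (6,1)(W) — all W, so L
(6,6): →(4,6)(W), (3,6)(W), (2,6)(W), (6,5)(W), (6,3)(W), (6,1)(W) — all W, so L
(6,8): →(4,8)(W), (3,8)(W), (2,8)(W), (6,7)(W), (6,5)(W), (6,3)(W) — all W, so L
(7,0): →(5,0)(W), (4,0)(W), (3,0)(W) — all W, so L
(7,2): →(5,2)(W), (4,2)(W), (3,2)(W), (7,1)(W) — all W, so L
(7,4): →(5,4)(W), (4,4)(W), (3,4)(W), (7,3)(W), (7,1)(W) — all W, so L
(7,6): →(5,6)(W), (4,6)(W), (3,6)(W), (7,5)(W), (7,3)(W), (7,1)(W) — all W, so L
(7,8): →(5,8)(W), (4,8)(W), (3,8)(W), (7,7)(W), (7,5)(W), (7,3)(W) — all W, so L
(8,1): →(6,1)(W), (5,1)(W), (4,1)(W), (8,0)(W) — all W, so L
(8,3): →(6,3)(W), (5,3)(W), (4,3)(W), (8,2)(W), (8,0)(W) — all W, so L
(8,5): →(6,5)(W), (5,5)(W), (4,5)(W), (8,4)(W), (8,2)(W), (8,0)(W) — all W, so L
(8,7): →(6,7)(W), (5,7)(W), (4,7)(W), (8,6)(W), (8,4)(W), (8,2)(W) — all W, so L
(9,1): →(7,1)(W), (6,1)(W), (5,1)(W), (9,0)(W) — all W, so L
(9,3): →(7,3)(W), (6,3)(W), (5,3)(W), (9,2)(W), (9,0)(W) — all W, so L
(9,5): →(7,5)(W), (6,5)(W), (5,5)(W), (9,4)(W), (9,2)(W), (9,0)(W) — all W, so L
(9,7): →(7,7)(W), (6,7)(W), (5,7)(W), (9,6)(W), (9,4)(W), (9,2)(W) — all W, so L
Every other cell has at least one move into one of the L cells above, so it is W.
L cells per row: a=0: 5, a=1: 5, a=2: 4, a=3: 4, a=4: 0, a=5: 0, a=6: 5, a=7: 5, a=8: 4, a=9: 4; total 36.

36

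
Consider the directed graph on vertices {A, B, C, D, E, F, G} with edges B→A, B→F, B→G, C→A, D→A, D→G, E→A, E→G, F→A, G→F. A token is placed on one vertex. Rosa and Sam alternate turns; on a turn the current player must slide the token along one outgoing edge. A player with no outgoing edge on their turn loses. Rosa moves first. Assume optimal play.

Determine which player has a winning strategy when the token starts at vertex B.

Build the W/L table. Terminal = L. A non-terminal position is W if it has a move to some L; otherwise it is L.
Every edge goes from a vertex to one that appears earlier in the order A, F, G, D, C, E, B, so processing vertices in that order labels each vertex after all of its successors.
A: no outgoing edge → L
F: →A(L), so W
G: →F(W) only, which is W, so L
D: →G(L), so W
C: →A(L), so W
E: →G(L), so W
B: →G(L), so W
The starting position B is W: Rosa should move to G, handing over an L position.

Rosa wins.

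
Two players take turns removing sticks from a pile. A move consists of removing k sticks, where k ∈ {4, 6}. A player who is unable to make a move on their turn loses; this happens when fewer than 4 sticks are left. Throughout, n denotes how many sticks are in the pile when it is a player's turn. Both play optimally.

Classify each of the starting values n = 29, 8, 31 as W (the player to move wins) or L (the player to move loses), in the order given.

29: W, 8: W, 31: L

Positions with no move are L. A position that does have a move is losing for the player to move precisely when every available move leads to a winning position for the opponent. Fill in the labels:
n=0: no move → L
n=1: no move → L
n=2: no move → L
n=3: no move → L
n=4: can move to 0, which is L ⇒ W
n=5: can move to 1, which is L ⇒ W
n=6: can move to 2, which is L ⇒ W
n=7: can move to 3, which is L ⇒ W
n=8: can move to 2, which is L ⇒ W
n=9: can move to 3, which is L ⇒ W
n=10: moves to 6(W), 4(W); every one is W ⇒ L
n=11: moves to 7(W), 5(W); every one is W ⇒ L
n=12: moves to 8(W), 6(W); every one is W ⇒ L
n=13: moves to 9(W), 7(W); every one is W ⇒ L
n=14: can move to 10, which is L ⇒ W
n=15: can move to 11, which is L ⇒ W
n=16: can move to 12, which is L ⇒ W
n=17: can move to 13, which is L ⇒ W
n=18: can move to 12, which is L ⇒ W
n=19: can move to 13, which is L ⇒ W
n=20: moves to 16(W), 14(W); every one is W ⇒ L
n=21: moves to 17(W), 15(W); every one is W ⇒ L
n=22: moves to 18(W), 16(W); every one is W ⇒ L
n=23: moves to 19(W), 17(W); every one is W ⇒ L
n=24: can move to 20, which is L ⇒ W
n=25: can move to 21, which is L ⇒ W
n=26: can move to 22, which is L ⇒ W
n=27: can move to 23, which is L ⇒ W
n=28: can move to 22, which is L ⇒ W
n=29: can move to 23, which is L ⇒ W
n=30: moves to 26(W), 24(W); every one is W ⇒ L
n=31: moves to 27(W), 25(W); every one is W ⇒ L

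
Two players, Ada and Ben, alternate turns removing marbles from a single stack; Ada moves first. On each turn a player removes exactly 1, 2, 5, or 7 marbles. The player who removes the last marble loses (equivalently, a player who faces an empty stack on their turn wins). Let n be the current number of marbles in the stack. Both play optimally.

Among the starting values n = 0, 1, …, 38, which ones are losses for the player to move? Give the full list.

1, 4, 7, 10, 13, 16, 19, 22, 25, 28, 31, 34, 37

Positions with no move are W. A position that does have a move is losing for the player to move precisely when every available move leads to a winning position for the opponent. Fill in the labels:
n=0: no move; the opponent has just taken the last marble and therefore loses → W
n=1: →0(W) only, which is W, so L
n=2: →1(L), so W
n=3: →1(L), so W
n=4: →3(W), 2(W) — all W, so L
n=5: →4(L), so W
n=6: →4(L), so W
n=7: →6(W), 5(W), 2(W), 0(W) — all W, so L
n=8: →7(L), so W
n=9: →7(L), so W
n=10: →9(W), 8(W), 5(W), 3(W) — all W, so L
n=11: →10(L), so W
n=12: →10(L), so W
n=13: →12(W), 11(W), 8(W), 6(W) — all W, so L
n=14: →13(L), so W
n=15: →13(L), so W
n=16: →15(W), 14(W), 11(W), 9(W) — all W, so L
n=17: →16(L), so W
n=18: →16(L), so W
n=19: →18(W), 17(W), 14(W), 12(W) — all W, so L
n=20: →19(L), so W
n=21: →19(L), so W
n=22: →21(W), 20(W), 17(W), 15(W) — all W, so L
n=23: →22(L), so W
n=24: →22(L), so W
n=25: →24(W), 23(W), 20(W), 18(W) — all W, so L
n=26: →25(L), so W
n=27: →25(L), so W
n=28: →27(W), 26(W), 23(W), 21(W) — all W, so L
n=29: →28(L), so W
n=30: →28(L), so W
n=31: →30(W), 29(W), 26(W), 24(W) — all W, so L
n=32: →31(L), so W
n=33: →31(L), so W
n=34: →33(W), 32(W), 29(W), 27(W) — all W, so L
n=35: →34(L), so W
n=36: →34(L), so W
n=37: →36(W), 35(W), 32(W), 30(W) — all W, so L
n=38: →37(L), so W
Reading off the rows marked L gives the requested list; there are 13 such values of n.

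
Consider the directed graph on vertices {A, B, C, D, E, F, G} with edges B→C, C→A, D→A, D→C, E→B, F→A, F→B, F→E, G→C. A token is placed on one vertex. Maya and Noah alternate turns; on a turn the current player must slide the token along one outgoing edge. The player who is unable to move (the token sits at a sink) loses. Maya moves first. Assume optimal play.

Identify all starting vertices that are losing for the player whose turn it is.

Compute win/loss labels from the base case upward. A position with no move is L. Any other position is W if it can reach an L in one move, else L.
Every edge goes from a vertex to one that appears earlier in the order A, C, B, E, G, F, D, so processing vertices in that order labels each vertex after all of its successors.
A: no outgoing edge → L
C: →A(L), so W
B: →C(W) only, which is W, so L
E: →B(L), so W
G: →C(W) only, which is W, so L
F: →B(L), so W
D: →A(L), so W
The losing starting vertices are exactly the entries labelled L in this table (3 of them).

A, B, G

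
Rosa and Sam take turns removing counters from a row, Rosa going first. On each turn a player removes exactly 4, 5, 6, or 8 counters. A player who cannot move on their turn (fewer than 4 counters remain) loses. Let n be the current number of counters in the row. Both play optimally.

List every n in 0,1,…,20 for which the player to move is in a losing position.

0, 1, 2, 3, 12, 13, 14, 15

Use the standard recursion: the mover loses at a terminal position; elsewhere, the mover wins exactly when some move hands the opponent an L position.
n=0: no move → L
n=1: no move → L
n=2: no move → L
n=3: no move → L
n=4: W (go to 0, an L position)
n=5: W (go to 1, an L position)
n=6: W (go to 2, an L position)
n=7: W (go to 3, an L position)
n=8: W (go to 3, an L position)
n=9: W (go to 3, an L position)
n=10: W (go to 2, an L position)
n=11: W (go to 3, an L position)
n=12: L (options 8(W), 7(W), 6(W), 4(W) are all W)
n=13: L (options 9(W), 8(W), 7(W), 5(W) are all W)
n=14: L (options 10(W), 9(W), 8(W), 6(W) are all W)
n=15: L (options 11(W), 10(W), 9(W), 7(W) are all W)
n=16: W (go to 12, an L position)
n=17: W (go to 13, an L position)
n=18: W (go to 14, an L position)
n=19: W (go to 15, an L position)
n=20: W (go to 15, an L position)
Reading off the rows marked L gives the requested list; there are 8 such values of n.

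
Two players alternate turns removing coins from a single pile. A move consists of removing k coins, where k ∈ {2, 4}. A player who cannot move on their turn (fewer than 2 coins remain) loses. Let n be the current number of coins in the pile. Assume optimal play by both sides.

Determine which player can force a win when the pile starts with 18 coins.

The second player wins.

Build the W/L table. Terminal = L. A non-terminal position is W if it has a move to some L; otherwise it is L.
n=0: no move → L
n=1: no move → L
n=2: W (go to 0, an L position)
n=3: W (go to 1, an L position)
n=4: W (go to 0, an L position)
n=5: W (go to 1, an L position)
n=6: L (options 4(W), 2(W) are all W)
n=7: L (options 5(W), 3(W) are all W)
n=8: W (go to 6, an L position)
n=9: W (go to 7, an L position)
n=10: W (go to 6, an L position)
n=11: W (go to 7, an L position)
n=12: L (options 10(W), 8(W) are all W)
n=13: L (options 11(W), 9(W) are all W)
n=14: W (go to 12, an L position)
n=15: W (go to 13, an L position)
n=16: W (go to 12, an L position)
n=17: W (go to 13, an L position)
n=18: L (options 16(W), 14(W) are all W)
The starting position 18 is L: whatever the player to move does, the opponent receives a W position.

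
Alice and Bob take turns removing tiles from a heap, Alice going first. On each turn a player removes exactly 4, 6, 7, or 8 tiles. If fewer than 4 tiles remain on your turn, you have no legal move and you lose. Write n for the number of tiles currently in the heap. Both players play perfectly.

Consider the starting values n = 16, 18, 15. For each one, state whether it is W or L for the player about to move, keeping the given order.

Positions with no move are L. A position that does have a move is losing for the player to move precisely when every available move leads to a winning position for the opponent. Fill in the labels:
n=0: no move → L
n=1: no move → L
n=2: no move → L
n=3: no move → L
n=4: W (go to 0, an L position)
n=5: W (go to 1, an L position)
n=6: W (go to 2, an L position)
n=7: W (go to 3, an L position)
n=8: W (go to 2, an L position)
n=9: W (go to 3, an L position)
n=10: W (go to 3, an L position)
n=11: W (go to 3, an L position)
n=12: L (options 8(W), 6(W), 5(W), 4(W) are all W)
n=13: L (options 9(W), 7(W), 6(W), 5(W) are all W)
n=14: L (options 10(W), 8(W), 7(W), 6(W) are all W)
n=15: L (options 11(W), 9(W), 8(W), 7(W) are all W)
n=16: W (go to 12, an L position)
n=17: W (go to 13, an L position)
n=18: W (go to 14, an L position)

16: W, 18: W, 15: L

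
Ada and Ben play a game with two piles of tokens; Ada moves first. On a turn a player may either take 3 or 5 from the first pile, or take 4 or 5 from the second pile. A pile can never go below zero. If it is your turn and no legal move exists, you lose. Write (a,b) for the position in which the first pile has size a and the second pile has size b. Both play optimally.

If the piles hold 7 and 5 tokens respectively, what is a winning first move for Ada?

Move to (4,5).

Work bottom-up. With no move the player to move loses. Otherwise the position is W if at least one move leads to an L position for the opponent, and L if every move leads to a W.
No move ever increases a pile, so every position that can arise here has a ≤ 7 and b ≤ 5; it is enough to label the cells with 0 ≤ a ≤ 7 and 0 ≤ b ≤ 5.
Every move lowers a or b (never raises either), so fill the grid row by row in increasing a, and left to right within a row: each cell's successors are then already labelled.
      b=0  b=1  b=2  b=3  b=4  b=5
a=0:    L    L    L    L    W    W
a=1:    L    L    L    L    W    W
a=2:    L    L    L    L    W    W
a=3:    W    W    W    W    L    L
a=4:    W    W    W    W    L    L
a=5:    W    W    W    W    L    L
a=6:    W    W    W    W    W    W
a=7:    W    W    W    W    W    W
Cells with no legal move (terminal, hence L): (0,0), (0,1), (0,2), (0,3), (1,0), (1,1), (1,2), (1,3), (2,0), (2,1), (2,2), (2,3).
The remaining L cells, each justified by listing all of its moves:
(3,4): moves to (0,4)(W), (3,0)(W); every one is W ⇒ L
(3,5): moves to (0,5)(W), (3,1)(W), (3,0)(W); every one is W ⇒ L
(4,4): moves to (1,4)(W), (4,0)(W); every one is W ⇒ L
(4,5): moves to (1,5)(W), (4,1)(W), (4,0)(W); every one is W ⇒ L
(5,4): moves to (2,4)(W), (0,4)(W), (5,0)(W); every one is W ⇒ L
(5,5): moves to (2,5)(W), (0,5)(W), (5,1)(W), (5,0)(W); every one is W ⇒ L
Every other cell has at least one move into one of the L cells above, so it is W.
From (7,5), the L positions reachable in one move are: (4,5).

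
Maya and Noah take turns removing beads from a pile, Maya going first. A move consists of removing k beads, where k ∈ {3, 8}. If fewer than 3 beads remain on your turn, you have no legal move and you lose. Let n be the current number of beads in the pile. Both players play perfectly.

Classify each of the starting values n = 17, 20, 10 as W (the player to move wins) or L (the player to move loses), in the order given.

17: L, 20: W, 10: W

Classify positions by backward induction: terminal positions (no move available) are L. From any other position, the mover wins iff some move reaches an L.
n=0: no move → L
n=1: no move → L
n=2: no move → L
n=3: →0(L), so W
n=4: →1(L), so W
n=5: →2(L), so W
n=6: →3(W) only, which is W, so L
n=7: →4(W) only, which is W, so L
n=8: →0(L), so W
n=9: →6(L), so W
n=10: →7(L), so W
n=11: →8(W), 3(W) — all W, so L
n=12: →9(W), 4(W) — all W, so L
n=13: →10(W), 5(W) — all W, so L
n=14: →11(L), so W
n=15: →12(L), so W
n=16: →13(L), so W
n=17: →14(W), 9(W) — all W, so L
n=18: →15(W), 10(W) — all W, so L
n=19: →11(L), so W
n=20: →17(L), so W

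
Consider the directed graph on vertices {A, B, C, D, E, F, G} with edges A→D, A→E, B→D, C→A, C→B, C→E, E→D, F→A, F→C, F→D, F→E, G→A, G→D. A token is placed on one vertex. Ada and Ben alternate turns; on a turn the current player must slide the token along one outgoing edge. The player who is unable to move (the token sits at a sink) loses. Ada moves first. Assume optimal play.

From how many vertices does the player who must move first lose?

Label each position W (a win for the player to move) or L (a loss). A position with no legal move is L; any other position is W exactly when some move reaches an L, and L when every move reaches a W.
Every edge goes from a vertex to one that appears earlier in the order D, E, A, B, G, C, F, so processing vertices in that order labels each vertex after all of its successors.
D: no outgoing edge → L
E: reaches L-position D → W
A: reaches L-position D → W
B: reaches L-position D → W
G: reaches L-position D → W
C: only reaches B(W), A(W), E(W), all W → L
F: reaches L-position C → W
The L vertices are C, D; that is 2 in all.

2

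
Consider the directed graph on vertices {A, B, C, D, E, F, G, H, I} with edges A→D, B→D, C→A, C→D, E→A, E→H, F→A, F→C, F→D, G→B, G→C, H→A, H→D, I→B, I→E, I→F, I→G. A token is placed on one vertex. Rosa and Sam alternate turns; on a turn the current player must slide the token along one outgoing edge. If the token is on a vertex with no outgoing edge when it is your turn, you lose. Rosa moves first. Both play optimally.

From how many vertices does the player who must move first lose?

Positions with no move are L. A position that does have a move is losing for the player to move precisely when every available move leads to a winning position for the opponent. Fill in the labels:
Every edge goes from a vertex to one that appears earlier in the order D, A, C, F, H, B, E, G, I, so processing vertices in that order labels each vertex after all of its successors.
D: no outgoing edge → L
A: reaches L-position D → W
C: reaches L-position D → W
F: reaches L-position D → W
H: reaches L-position D → W
B: reaches L-position D → W
E: only reaches H(W), A(W), all W → L
G: only reaches B(W), C(W), all W → L
I: reaches L-position G → W
The L vertices are D, E, G; that is 3 in all.

3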